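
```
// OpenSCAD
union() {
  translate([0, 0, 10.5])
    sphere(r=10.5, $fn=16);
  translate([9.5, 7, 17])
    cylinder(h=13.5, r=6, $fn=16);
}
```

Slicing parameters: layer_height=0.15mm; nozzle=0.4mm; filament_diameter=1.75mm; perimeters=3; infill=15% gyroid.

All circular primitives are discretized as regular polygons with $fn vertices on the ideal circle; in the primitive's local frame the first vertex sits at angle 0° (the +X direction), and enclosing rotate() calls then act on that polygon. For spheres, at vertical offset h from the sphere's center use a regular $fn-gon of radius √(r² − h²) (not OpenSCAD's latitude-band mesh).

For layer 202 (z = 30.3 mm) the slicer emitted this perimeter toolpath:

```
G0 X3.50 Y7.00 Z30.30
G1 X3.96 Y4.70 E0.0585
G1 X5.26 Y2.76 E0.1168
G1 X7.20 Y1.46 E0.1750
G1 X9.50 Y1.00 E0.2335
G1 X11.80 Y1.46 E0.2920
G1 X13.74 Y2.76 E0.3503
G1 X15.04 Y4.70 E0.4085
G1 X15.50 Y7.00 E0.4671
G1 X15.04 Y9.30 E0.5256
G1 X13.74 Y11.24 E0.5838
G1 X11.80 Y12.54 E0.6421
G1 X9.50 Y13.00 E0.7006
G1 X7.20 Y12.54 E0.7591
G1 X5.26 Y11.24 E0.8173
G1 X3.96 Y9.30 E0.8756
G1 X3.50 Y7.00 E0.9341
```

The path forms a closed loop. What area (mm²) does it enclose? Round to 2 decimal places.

Apply the shoelace formula to the sequence of (X, Y) vertices; enclosed area = 110.15 mm².

110.15 mm²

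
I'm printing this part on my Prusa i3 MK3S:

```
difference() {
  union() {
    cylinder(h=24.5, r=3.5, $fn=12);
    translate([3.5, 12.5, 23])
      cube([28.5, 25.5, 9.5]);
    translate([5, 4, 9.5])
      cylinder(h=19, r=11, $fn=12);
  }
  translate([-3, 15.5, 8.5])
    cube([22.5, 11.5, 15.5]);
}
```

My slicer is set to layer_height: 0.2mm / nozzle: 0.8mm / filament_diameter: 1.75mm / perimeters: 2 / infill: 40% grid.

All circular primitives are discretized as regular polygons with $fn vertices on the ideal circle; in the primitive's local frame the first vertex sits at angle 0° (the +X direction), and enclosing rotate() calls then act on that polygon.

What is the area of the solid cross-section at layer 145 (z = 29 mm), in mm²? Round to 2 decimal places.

At z = 29 mm: the cylinder does not reach this height (z outside [0, 24.5]); the 28.5×25.5 cube at (3.5, 12.5) contributes its full rectangle (area 726.75 mm²); the cylinder at (5, 4) is absent (z outside [9.5, 28.5]); Merging all regions: only the 28.5×25.5 cube at (3.5, 12.5) is present, so the union is just that shape — area = 726.75 mm²; the cube at (-3, 15.5) does not reach this height (z outside [8.5, 24]); After the difference (first − rest): none of the subtracted shapes is present at this height, so the result so far is unchanged — area = 726.75 mm². Overall, the cross-section is a single solid region. Net area = 726.75 mm².

726.75 mm²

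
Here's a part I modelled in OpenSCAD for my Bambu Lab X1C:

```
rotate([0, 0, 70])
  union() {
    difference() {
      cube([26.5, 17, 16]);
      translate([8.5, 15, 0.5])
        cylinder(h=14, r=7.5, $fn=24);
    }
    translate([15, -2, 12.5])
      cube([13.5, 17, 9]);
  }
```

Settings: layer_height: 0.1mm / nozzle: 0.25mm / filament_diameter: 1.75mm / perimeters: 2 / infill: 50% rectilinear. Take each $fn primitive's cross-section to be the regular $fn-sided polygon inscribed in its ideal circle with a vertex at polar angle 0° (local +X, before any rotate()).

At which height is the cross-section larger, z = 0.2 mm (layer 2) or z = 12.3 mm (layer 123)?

layer 2 (z = 0.2 mm)

Layer 2 (z = 0.2): the cube is present — its section is the full 26.5×17 rectangle (area 450.50 mm²); the cylinder at (8.5, 15) does not reach this height (z outside [0.5, 14.5]); Taking the first minus the rest: none of the subtracted shapes is present at this height, so the 26.5×17 cube is unchanged — area = 450.50 mm²; the cube at (15, -2) is not intersected at this z (z outside [12.5, 21.5]); Combining (union): only the result so far is present, so the union is just that shape — area = 450.50 mm²; (whole slice rotated 70° about Z — lengths, areas and connectivity unchanged). So its area = 450.50 mm². Layer 123 (z = 12.3): the cube (footprint 26.5×17) is included at this height (area 450.50 mm²); the r=7.5 cylinder at (8.5, 15) contributes a regular 24-gon of circumradius 7.5 (area = (24/2)·7.500²·sin(360°/24) = 174.70 mm²); Taking the first minus the rest: starting from the 26.5×17 cube (450.50 mm²), the r=7.5 cylinder at (8.5, 15) partially overlaps it — only the 116.82 mm² overlap (of its 174.70 mm²) is removed, clipping the outline — area = 333.68 mm²; the cube at (15, -2) is not intersected at this z (z outside [12.5, 21.5]); Merging all regions: only that combined region is present, so the union is just that shape — area = 333.68 mm²; (rotated 70° about Z; rotation is an isometry so areas/perimeters/island counts are preserved). So its area = 333.68 mm². Layer 2 is larger (450.50 vs 333.68 mm²).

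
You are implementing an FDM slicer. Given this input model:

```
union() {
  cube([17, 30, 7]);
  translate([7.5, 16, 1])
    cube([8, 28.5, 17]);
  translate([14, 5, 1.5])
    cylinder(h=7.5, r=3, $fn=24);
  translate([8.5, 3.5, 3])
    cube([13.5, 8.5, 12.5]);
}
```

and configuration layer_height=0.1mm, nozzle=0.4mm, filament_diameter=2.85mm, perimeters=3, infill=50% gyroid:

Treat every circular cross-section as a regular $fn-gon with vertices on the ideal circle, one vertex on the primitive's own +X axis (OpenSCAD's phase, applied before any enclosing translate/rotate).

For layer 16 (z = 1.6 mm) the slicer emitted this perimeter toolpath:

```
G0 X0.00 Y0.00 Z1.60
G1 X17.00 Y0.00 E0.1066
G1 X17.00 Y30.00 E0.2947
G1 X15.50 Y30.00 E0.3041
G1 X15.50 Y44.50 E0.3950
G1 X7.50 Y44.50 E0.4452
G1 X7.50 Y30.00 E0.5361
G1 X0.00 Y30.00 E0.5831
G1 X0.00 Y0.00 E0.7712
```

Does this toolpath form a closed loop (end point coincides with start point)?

yes

Start point (G0): (0.00, 0.00). End point (last G1): the path returns to the start — closed.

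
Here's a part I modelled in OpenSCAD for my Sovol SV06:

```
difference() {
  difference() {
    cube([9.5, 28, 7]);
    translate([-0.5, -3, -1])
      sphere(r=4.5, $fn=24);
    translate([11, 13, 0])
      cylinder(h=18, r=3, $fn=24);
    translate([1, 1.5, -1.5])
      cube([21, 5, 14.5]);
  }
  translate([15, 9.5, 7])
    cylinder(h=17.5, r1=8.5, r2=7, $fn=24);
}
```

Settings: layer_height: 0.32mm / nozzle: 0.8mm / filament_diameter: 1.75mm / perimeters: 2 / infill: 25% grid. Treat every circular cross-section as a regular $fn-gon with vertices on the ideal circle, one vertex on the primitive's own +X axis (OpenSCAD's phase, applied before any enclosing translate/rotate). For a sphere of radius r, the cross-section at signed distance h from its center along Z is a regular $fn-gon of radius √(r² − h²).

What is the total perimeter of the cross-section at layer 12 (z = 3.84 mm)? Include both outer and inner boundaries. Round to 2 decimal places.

At z = 3.84 mm: the 9.5×28 cube contributes its full rectangle (perimeter 75.00 mm); the sphere at (-0.5, -3) does not reach this height (|z−center|=4.840 > r=4.5); the r=3 cylinder at (11, 13) contributes a regular 24-gon of circumradius 3 (perimeter = 2·24·3.000·sin(180°/24) = 18.80 mm); the 21×5 cube at (1, 1.5) contributes its full rectangle (perimeter 52.00 mm); After the difference (first − rest): starting from the 9.5×28 cube, the r=3 cylinder at (11, 13) partially overlaps it — only the 5.42 mm² overlap (of its 27.95 mm²) is removed, clipping the outline; the 21×5 cube at (1, 1.5) partially overlaps it — only the 42.50 mm² overlap (of its 105.00 mm²) is removed, clipping the outline — boundary = 93.07 mm; the cone at (15, 9.5) does not reach this height (z outside [7, 24.5]); After the difference (first − rest): none of the subtracted shapes is present at this height, so that combined region is unchanged — boundary = 93.07 mm. Overall, the cross-section is a single solid region. Total boundary length (outer) = 93.07 mm.

93.07 mm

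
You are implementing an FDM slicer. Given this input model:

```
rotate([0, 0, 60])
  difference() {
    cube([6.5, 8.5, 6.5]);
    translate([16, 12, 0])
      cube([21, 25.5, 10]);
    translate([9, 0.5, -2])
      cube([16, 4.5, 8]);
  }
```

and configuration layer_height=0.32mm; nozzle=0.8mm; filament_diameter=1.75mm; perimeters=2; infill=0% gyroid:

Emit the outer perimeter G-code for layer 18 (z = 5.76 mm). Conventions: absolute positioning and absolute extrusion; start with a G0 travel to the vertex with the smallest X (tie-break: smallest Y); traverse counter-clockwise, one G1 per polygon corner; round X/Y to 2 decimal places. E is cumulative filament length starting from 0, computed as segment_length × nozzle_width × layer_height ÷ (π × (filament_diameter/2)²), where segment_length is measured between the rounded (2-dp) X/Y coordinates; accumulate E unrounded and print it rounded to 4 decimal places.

At z = 5.76 mm: the cube is present — its section is the full 6.5×8.5 rectangle; the cube at (16, 12) (footprint 21×25.5) is included at this height; the cube at (9, 0.5) (footprint 16×4.5) is included at this height; Subtracting the remaining from the first: starting from the 6.5×8.5 cube, the 21×25.5 cube at (16, 12) misses the remaining region (no effect); the 16×4.5 cube at (9, 0.5) misses the remaining region (no effect) — 1 connected region; (whole slice rotated 60° about Z — lengths, areas and connectivity unchanged). The outline is a single polygon with 4 vertices. Extrusion per mm of travel: 0.8 × 0.32 / (π × 0.875²) = 0.106432. Accumulating E over each segment gives final E = 3.1929.

G0 X-7.36 Y4.25 Z5.76
G1 X0.00 Y0.00 E0.9046
G1 X3.25 Y5.63 E1.5965
G1 X-4.11 Y9.88 E2.5010
G1 X-7.36 Y4.25 E3.1929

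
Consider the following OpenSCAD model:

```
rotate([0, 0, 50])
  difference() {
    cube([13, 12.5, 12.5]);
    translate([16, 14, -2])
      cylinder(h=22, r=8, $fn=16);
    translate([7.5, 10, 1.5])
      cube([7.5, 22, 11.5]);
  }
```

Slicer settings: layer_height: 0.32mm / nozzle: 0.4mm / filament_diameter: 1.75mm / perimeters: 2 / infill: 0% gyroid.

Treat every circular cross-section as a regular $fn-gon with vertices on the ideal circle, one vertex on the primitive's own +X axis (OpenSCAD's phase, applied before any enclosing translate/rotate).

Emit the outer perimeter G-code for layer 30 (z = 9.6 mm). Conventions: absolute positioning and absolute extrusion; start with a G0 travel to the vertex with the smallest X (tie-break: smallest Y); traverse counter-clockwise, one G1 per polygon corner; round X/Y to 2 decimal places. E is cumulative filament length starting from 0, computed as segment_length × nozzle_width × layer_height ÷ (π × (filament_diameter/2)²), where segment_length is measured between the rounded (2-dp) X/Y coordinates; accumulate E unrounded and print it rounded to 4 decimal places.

At z = 9.6 mm: the cube (footprint 13×12.5) is included at this height; the r=8 cylinder at (16, 14) gives a regular 16-gon of circumradius 8 (constant along its height); the cube at (7.5, 10) is present — its section is the full 7.5×22 rectangle; Taking the first minus the rest: starting from the 13×12.5 cube, the r=8 cylinder at (16, 14) partially overlaps it — only the 18.60 mm² overlap (of its 195.93 mm²) is removed, clipping the outline; the 7.5×22 cube at (7.5, 10) partially overlaps it — only the 2.82 mm² overlap (of its 165.00 mm²) is removed, clipping the outline — 1 connected region; (rotated 50° about Z; rotation is an isometry so areas/perimeters/island counts are preserved). The outline is a single polygon with 9 vertices. Extrusion per mm of travel: 0.4 × 0.32 / (π × 0.875²) = 0.053216. Accumulating E over each segment gives final E = 2.6087.

G0 X-9.58 Y8.03 Z9.60
G1 X0.00 Y0.00 E0.6652
G1 X8.36 Y9.96 E1.3572
G1 X3.30 Y14.20 E1.7085
G1 X3.25 Y14.16 E1.7119
G1 X0.26 Y13.29 E1.8777
G1 X-1.72 Y13.50 E1.9836
G1 X-2.84 Y12.17 E2.0761
G1 X-4.75 Y13.78 E2.2091
G1 X-9.58 Y8.03 E2.6087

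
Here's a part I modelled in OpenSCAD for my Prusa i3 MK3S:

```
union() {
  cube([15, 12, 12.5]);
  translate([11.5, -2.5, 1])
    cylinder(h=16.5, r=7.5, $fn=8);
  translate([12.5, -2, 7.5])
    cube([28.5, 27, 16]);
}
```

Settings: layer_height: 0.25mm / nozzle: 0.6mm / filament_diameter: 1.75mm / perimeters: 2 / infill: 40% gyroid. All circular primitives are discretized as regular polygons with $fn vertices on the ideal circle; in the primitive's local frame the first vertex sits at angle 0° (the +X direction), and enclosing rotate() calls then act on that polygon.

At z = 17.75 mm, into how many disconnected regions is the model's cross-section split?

1

At z = 17.75 mm: the cube is not intersected at this z (z outside [0, 12.5]); the cylinder at (11.5, -2.5) does not reach this height (z outside [1, 17.5]); the 28.5×27 cube at (12.5, -2) contributes its full rectangle; Combining (union): only the 28.5×27 cube at (12.5, -2) is present, so the union is just that shape — 1 connected region. The result has 1 disconnected region.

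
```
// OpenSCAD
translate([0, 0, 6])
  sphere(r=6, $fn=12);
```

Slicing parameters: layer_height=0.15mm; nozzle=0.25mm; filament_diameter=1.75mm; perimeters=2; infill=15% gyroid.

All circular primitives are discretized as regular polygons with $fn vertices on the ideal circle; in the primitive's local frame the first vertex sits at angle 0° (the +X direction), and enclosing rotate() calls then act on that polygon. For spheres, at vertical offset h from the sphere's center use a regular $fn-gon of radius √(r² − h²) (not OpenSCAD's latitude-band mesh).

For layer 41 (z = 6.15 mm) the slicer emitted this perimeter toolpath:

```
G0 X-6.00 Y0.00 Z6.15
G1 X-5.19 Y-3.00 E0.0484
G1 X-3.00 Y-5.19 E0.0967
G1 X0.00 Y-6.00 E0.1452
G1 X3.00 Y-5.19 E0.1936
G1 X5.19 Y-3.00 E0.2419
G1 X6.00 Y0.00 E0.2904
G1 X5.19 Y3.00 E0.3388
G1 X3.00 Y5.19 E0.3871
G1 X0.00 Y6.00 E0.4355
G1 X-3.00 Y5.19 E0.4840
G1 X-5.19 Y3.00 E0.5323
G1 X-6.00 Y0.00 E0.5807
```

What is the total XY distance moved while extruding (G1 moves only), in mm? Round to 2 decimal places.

37.25 mm

Sum the Euclidean lengths of each G1 segment: total = 37.25 mm.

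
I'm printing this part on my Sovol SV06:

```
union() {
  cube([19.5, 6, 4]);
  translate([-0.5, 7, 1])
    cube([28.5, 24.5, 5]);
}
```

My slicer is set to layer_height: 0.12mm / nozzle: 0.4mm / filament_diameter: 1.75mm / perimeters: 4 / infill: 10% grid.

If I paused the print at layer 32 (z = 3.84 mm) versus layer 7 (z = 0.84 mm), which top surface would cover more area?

Layer 32 (z = 3.84): the cube is present — its section is the full 19.5×6 rectangle (area 117.00 mm²); the 28.5×24.5 cube at (-0.5, 7) contributes its full rectangle (area 698.25 mm²); Taking the union: the 2 present regions are separate (no shared area or edge), so areas and boundary lengths simply add and each stays a separate island — area = 815.25 mm². So its area = 815.25 mm². Layer 7 (z = 0.84): the cube (footprint 19.5×6) is included at this height (area 117.00 mm²); the cube at (-0.5, 7) is not intersected at this z (z outside [1, 6]); Taking the union: only the 19.5×6 cube is present, so the union is just that shape — area = 117.00 mm². So its area = 117.00 mm². Layer 32 is larger (815.25 vs 117.00 mm²).

layer 32 (z = 3.84 mm)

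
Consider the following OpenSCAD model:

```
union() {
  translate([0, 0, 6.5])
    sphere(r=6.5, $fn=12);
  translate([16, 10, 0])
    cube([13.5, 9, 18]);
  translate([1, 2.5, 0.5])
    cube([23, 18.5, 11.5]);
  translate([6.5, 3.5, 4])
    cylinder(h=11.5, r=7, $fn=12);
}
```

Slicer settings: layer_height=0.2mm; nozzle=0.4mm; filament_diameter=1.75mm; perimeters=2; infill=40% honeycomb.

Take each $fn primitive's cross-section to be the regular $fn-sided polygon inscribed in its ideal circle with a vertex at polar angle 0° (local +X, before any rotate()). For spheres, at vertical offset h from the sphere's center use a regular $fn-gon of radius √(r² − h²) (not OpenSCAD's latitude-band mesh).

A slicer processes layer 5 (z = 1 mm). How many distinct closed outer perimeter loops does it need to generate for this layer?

At z = 1 mm: the sphere: section is a regular 12-gon, circumradius = √(r²−h²) = √(6.5²−5.5²) = 3.464; the cube at (16, 10) is present — its section is the full 13.5×9 rectangle; the cube at (1, 2.5) (footprint 23×18.5) is included at this height; the cylinder at (6.5, 3.5) is absent (z outside [4, 15.5]); Combining (union): the regions partially overlap (shared area 72.56 mm²), so overlapping operands fuse into one piece — 1 connected region. The result has 1 disconnected region.

1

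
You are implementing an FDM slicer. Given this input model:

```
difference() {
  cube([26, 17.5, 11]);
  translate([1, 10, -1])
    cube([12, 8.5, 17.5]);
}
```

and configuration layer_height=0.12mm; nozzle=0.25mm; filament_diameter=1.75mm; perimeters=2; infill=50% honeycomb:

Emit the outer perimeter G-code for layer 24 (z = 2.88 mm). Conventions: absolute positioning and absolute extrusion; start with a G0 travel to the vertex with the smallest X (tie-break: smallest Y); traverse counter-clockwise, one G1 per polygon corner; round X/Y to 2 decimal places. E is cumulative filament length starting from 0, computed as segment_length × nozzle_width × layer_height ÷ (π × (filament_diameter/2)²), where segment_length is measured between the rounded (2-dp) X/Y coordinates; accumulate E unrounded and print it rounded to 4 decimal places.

G0 X0.00 Y0.00 Z2.88
G1 X26.00 Y0.00 E0.3243
G1 X26.00 Y17.50 E0.5426
G1 X13.00 Y17.50 E0.7047
G1 X13.00 Y10.00 E0.7982
G1 X1.00 Y10.00 E0.9479
G1 X1.00 Y17.50 E1.0415
G1 X0.00 Y17.50 E1.0539
G1 X0.00 Y0.00 E1.2722

At z = 2.88 mm: the 26×17.5 cube contributes its full rectangle; the cube at (1, 10) is present — its section is the full 12×8.5 rectangle; Subtracting the remaining from the first: starting from the 26×17.5 cube, the 12×8.5 cube at (1, 10) partially overlaps it — only the 90.00 mm² overlap (of its 102.00 mm²) is removed, clipping the outline — 1 connected region. The outline is a single polygon with 8 vertices. Extrusion per mm of travel: 0.25 × 0.12 / (π × 0.875²) = 0.012473. Accumulating E over each segment gives final E = 1.2722.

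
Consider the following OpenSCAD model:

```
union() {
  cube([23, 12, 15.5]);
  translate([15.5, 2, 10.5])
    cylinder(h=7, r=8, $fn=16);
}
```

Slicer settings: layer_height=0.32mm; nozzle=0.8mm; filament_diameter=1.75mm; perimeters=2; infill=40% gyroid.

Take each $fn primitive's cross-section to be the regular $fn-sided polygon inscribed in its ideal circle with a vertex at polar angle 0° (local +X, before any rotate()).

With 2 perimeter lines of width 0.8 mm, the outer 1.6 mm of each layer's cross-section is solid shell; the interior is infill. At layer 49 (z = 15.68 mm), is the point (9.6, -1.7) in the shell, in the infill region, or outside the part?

shell

At z = 15.68 mm: the cube does not reach this height (z outside [0, 15.5]); the r=8 cylinder at (15.5, 2) contributes a regular 16-gon of circumradius 8; Combining (union): only the r=8 cylinder at (15.5, 2) is present, so the union is just that shape — 1 connected region. Overall, the cross-section is a single solid region. The nearest boundary edge runs (8.11, -1.06)→(9.84, -3.66); distance from the point to it = 0.89 mm. The point is inside the cross-section, 0.89 mm from the nearest boundary — within the 1.6 mm shell band (2 × 0.8).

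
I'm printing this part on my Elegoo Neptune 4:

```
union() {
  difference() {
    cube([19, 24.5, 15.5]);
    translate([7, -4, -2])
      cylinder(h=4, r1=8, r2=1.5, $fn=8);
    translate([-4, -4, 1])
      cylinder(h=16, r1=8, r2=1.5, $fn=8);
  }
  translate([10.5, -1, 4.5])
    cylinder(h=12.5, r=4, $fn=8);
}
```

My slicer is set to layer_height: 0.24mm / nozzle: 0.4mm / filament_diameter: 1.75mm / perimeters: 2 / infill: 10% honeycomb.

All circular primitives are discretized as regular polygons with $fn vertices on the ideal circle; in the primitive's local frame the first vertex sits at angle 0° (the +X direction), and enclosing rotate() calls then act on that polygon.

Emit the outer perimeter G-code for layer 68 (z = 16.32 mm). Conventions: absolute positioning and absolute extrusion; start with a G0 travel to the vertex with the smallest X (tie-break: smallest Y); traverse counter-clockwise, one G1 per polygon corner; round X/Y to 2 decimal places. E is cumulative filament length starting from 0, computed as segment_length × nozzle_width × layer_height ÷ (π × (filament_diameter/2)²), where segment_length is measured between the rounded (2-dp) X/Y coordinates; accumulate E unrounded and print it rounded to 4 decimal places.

G0 X6.50 Y-1.00 Z16.32
G1 X7.67 Y-3.83 E0.1222
G1 X10.50 Y-5.00 E0.2444
G1 X13.33 Y-3.83 E0.3667
G1 X14.50 Y-1.00 E0.4889
G1 X13.33 Y1.83 E0.6111
G1 X10.50 Y3.00 E0.7333
G1 X7.67 Y1.83 E0.8556
G1 X6.50 Y-1.00 E0.9778

At z = 16.32 mm: the cube is absent (z outside [0, 15.5]); the cone at (7, -4) is absent (z outside [-2, 2]); the cone at (-4, -4) (r1=8→r2=1.5) has section circumradius 1.776 here — a regular 8-gon; Subtracting the remaining from the first: the first operand is absent here, so nothing remains; the r=4 cylinder at (10.5, -1) gives a regular 8-gon of circumradius 4 (constant along its height); Taking the union: only the r=4 cylinder at (10.5, -1) is present, so the union is just that shape — 1 connected region. The outline is a single polygon with 8 vertices. Extrusion per mm of travel: 0.4 × 0.24 / (π × 0.875²) = 0.039912. Accumulating E over each segment gives final E = 0.9778.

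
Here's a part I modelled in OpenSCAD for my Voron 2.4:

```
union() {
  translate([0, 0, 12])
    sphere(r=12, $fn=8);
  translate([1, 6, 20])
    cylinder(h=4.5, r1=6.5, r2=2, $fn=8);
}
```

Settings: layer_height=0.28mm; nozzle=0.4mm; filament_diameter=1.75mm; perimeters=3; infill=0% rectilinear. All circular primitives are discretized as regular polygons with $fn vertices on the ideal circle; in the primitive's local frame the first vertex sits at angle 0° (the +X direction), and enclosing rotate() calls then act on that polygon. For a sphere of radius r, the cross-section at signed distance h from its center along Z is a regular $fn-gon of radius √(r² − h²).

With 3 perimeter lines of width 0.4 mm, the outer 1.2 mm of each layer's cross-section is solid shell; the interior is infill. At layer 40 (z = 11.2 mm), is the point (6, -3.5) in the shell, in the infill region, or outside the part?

At z = 11.2 mm: the r=12 sphere contributes a regular 8-gon of circumradius √(12²−0.8²) = 11.973; the cone at (1, 6) is not intersected at this z (z outside [20, 24.5]); Taking the union: only the r=12 sphere is present, so the union is just that shape — 1 connected region. Overall, the cross-section is a single solid region. The nearest boundary edge runs (8.47, -8.47)→(11.97, 0.00); distance from the point to it = 4.18 mm. The point is inside the cross-section and 4.18 mm from the nearest boundary — more than the 1.2 mm shell width (3 × 0.4), so it's in the infill interior.

infill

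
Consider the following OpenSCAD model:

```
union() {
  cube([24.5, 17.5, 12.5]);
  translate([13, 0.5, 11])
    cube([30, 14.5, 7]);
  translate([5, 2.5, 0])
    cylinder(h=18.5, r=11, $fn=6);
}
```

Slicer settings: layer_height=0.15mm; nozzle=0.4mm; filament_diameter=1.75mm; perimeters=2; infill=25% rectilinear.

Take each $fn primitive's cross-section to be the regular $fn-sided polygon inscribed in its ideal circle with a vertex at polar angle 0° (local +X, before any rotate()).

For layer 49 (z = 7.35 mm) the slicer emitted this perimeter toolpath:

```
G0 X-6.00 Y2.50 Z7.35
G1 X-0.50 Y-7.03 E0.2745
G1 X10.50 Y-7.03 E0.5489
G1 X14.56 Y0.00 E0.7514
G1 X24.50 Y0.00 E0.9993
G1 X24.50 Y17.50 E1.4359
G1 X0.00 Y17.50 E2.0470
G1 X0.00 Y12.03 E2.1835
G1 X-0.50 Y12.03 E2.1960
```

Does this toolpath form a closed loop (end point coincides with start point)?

Start point (G0): (-6.00, 2.50). End point (last G1): the path does not return to the start — open.

no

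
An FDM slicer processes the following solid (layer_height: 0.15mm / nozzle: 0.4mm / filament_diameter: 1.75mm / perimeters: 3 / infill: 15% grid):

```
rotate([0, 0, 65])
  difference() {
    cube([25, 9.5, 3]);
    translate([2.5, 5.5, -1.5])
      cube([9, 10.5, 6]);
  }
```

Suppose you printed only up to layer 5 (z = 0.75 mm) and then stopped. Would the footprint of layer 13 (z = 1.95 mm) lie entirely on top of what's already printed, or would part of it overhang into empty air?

Compare the two slices. At z = 0.75: the cube (footprint 25×9.5) is included at this height (area 237.50 mm²); the 9×10.5 cube at (2.5, 5.5) contributes its full rectangle (area 94.50 mm²); Subtracting the remaining from the first: starting from the 25×9.5 cube (237.50 mm²), the 9×10.5 cube at (2.5, 5.5) partially overlaps it — only the 36.00 mm² overlap (of its 94.50 mm²) is removed, clipping the outline — area = 201.50 mm²; (whole slice rotated 65° about Z — lengths, areas and connectivity unchanged). At z = 1.95: the cube is present — its section is the full 25×9.5 rectangle (area 237.50 mm²); the cube at (2.5, 5.5) (footprint 9×10.5) is included at this height (area 94.50 mm²); After the difference (first − rest): starting from the 25×9.5 cube (237.50 mm²), the 9×10.5 cube at (2.5, 5.5) partially overlaps it — only the 36.00 mm² overlap (of its 94.50 mm²) is removed, clipping the outline — area = 201.50 mm²; (whole slice rotated 65° about Z — lengths, areas and connectivity unchanged). Checking containment: the cross-section at z = 1.95 is a subset of the cross-section at z = 0.75.

entirely on top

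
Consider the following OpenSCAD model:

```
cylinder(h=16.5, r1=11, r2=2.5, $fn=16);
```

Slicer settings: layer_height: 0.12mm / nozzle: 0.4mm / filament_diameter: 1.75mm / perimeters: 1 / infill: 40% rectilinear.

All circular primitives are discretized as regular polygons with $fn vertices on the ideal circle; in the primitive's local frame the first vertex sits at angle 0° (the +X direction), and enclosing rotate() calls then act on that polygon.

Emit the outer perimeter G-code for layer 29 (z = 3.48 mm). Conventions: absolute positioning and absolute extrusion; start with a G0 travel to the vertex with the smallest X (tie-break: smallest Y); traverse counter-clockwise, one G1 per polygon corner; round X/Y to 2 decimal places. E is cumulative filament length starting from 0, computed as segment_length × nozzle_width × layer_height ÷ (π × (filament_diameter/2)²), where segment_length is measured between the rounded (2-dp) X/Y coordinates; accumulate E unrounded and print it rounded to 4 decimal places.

G0 X-9.21 Y0.00 Z3.48
G1 X-8.51 Y-3.52 E0.0716
G1 X-6.51 Y-6.51 E0.1434
G1 X-3.52 Y-8.51 E0.2152
G1 X0.00 Y-9.21 E0.2868
G1 X3.52 Y-8.51 E0.3584
G1 X6.51 Y-6.51 E0.4302
G1 X8.51 Y-3.52 E0.5020
G1 X9.21 Y0.00 E0.5736
G1 X8.51 Y3.52 E0.6453
G1 X6.51 Y6.51 E0.7170
G1 X3.52 Y8.51 E0.7888
G1 X0.00 Y9.21 E0.8604
G1 X-3.52 Y8.51 E0.9321
G1 X-6.51 Y6.51 E1.0039
G1 X-8.51 Y3.52 E1.0756
G1 X-9.21 Y0.00 E1.1473

At z = 3.48 mm: the cone (r1=11→r2=2.5) has section circumradius 9.207 here — a regular 16-gon. The outline is a single polygon with 16 vertices. Extrusion per mm of travel: 0.4 × 0.12 / (π × 0.875²) = 0.019956. Accumulating E over each segment gives final E = 1.1473.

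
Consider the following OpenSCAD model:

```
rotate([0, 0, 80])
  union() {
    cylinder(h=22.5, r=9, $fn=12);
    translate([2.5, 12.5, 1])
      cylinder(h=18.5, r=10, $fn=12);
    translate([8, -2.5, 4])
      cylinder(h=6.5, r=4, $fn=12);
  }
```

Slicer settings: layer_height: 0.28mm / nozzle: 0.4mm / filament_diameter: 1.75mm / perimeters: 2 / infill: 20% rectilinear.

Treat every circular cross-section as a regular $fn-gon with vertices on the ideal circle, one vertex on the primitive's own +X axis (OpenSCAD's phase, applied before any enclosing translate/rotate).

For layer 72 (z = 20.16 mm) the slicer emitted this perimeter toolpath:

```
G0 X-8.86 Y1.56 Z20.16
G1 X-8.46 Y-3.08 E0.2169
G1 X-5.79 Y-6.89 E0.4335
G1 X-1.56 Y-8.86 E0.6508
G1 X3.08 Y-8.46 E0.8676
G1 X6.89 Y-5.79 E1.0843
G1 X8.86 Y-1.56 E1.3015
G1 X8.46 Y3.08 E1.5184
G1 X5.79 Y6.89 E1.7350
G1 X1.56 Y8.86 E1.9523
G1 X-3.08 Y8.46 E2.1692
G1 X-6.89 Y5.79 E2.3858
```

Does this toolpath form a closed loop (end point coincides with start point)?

Start point (G0): (-8.86, 1.56). End point (last G1): the path does not return to the start — open.

no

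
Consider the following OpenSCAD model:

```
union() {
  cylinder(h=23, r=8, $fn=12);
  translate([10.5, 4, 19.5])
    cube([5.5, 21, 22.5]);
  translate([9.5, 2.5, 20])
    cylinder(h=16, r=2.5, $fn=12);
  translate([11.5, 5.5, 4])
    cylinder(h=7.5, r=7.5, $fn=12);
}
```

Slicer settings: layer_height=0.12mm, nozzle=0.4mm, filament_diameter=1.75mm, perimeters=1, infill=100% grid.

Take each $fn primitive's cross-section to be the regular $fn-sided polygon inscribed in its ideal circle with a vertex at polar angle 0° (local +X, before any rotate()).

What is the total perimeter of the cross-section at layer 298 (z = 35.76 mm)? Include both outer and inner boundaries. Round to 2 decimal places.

At z = 35.76 mm: the cylinder is not intersected at this z (z outside [0, 23]); the cube at (10.5, 4) is present — its section is the full 5.5×21 rectangle (perimeter 53.00 mm); the r=2.5 cylinder at (9.5, 2.5) contributes a regular 12-gon of circumradius 2.5 (perimeter = 2·12·2.500·sin(180°/12) = 15.53 mm); the cylinder at (11.5, 5.5) does not reach this height (z outside [4, 11.5]); Combining (union): the regions partially overlap (shared area 0.40 mm²), so the edge portions inside another operand are dropped and the merged outline is re-measured after clipping — boundary = 65.68 mm. Overall, the cross-section is a single solid region. Total boundary length (outer) = 65.68 mm.

65.68 mm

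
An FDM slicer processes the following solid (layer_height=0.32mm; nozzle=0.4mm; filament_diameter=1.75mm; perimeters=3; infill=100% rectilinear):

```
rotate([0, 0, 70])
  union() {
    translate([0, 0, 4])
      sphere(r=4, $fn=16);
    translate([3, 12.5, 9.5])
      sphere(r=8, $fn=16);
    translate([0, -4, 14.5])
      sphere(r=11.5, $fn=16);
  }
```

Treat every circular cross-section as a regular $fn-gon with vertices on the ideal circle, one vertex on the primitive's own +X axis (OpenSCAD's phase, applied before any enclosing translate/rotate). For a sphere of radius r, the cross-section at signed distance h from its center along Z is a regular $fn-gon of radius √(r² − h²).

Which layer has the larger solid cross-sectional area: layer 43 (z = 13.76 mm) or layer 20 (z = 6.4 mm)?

Layer 43 (z = 13.76): the sphere does not reach this height (|z−center|=9.760 > r=4); the r=8 sphere at (3, 12.5) contributes a regular 16-gon of circumradius √(8²−4.26²) = 6.771 (area = (16/2)·6.771²·sin(360°/16) = 140.38 mm²); the r=11.5 sphere at (0, -4) contributes a regular 16-gon of circumradius √(11.5²−0.74²) = 11.476 (area = (16/2)·11.476²·sin(360°/16) = 403.20 mm²); Taking the union: the regions partially overlap — summed areas 543.58 mm² minus the doubly-counted overlap 5.37 mm² gives 538.21 mm² — area = 538.21 mm²; (whole slice rotated 70° about Z — lengths, areas and connectivity unchanged). So its area = 538.21 mm². Layer 20 (z = 6.4): the sphere: section is a regular 16-gon, circumradius = √(r²−h²) = √(4²−2.4²) = 3.200 (area = (16/2)·3.200²·sin(360°/16) = 31.35 mm²); the r=8 sphere at (3, 12.5) slices to a regular 16-gon of circumradius 7.375 (√(r²−h²) with h=3.1 from center) (area = (16/2)·7.375²·sin(360°/16) = 166.51 mm²); the sphere at (0, -4): section is a regular 16-gon, circumradius = √(r²−h²) = √(11.5²−8.1²) = 8.163 (area = (16/2)·8.163²·sin(360°/16) = 204.02 mm²); Merging all regions: the regions partially overlap — summed areas 401.88 mm² minus the doubly-counted overlap 31.35 mm² gives 370.53 mm² — area = 370.53 mm²; (rotated 70° about Z; rotation is an isometry so areas/perimeters/island counts are preserved). So its area = 370.53 mm². Layer 43 is larger (538.21 vs 370.53 mm²).

layer 43 (z = 13.76 mm)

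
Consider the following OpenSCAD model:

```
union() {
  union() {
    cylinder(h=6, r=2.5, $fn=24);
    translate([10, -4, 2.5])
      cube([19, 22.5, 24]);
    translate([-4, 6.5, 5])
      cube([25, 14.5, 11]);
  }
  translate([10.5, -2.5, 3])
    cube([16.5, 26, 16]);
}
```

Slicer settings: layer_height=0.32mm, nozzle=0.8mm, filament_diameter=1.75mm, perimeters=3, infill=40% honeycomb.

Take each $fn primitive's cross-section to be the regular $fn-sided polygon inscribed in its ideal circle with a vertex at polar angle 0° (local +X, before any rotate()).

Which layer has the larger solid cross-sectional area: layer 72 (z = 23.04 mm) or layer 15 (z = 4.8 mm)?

Layer 72 (z = 23.04): the cylinder is not intersected at this z (z outside [0, 6]); the 19×22.5 cube at (10, -4) contributes its full rectangle (area 427.50 mm²); the cube at (-4, 6.5) does not reach this height (z outside [5, 16]); Merging all regions: only the 19×22.5 cube at (10, -4) is present, so the union is just that shape — area = 427.50 mm²; the cube at (10.5, -2.5) does not reach this height (z outside [3, 19]); Taking the union: only that combined region is present, so the union is just that shape — area = 427.50 mm². So its area = 427.50 mm². Layer 15 (z = 4.8): the cylinder: section is a regular 24-gon, circumradius r=2.5 (area = (24/2)·2.500²·sin(360°/24) = 19.41 mm²); the cube at (10, -4) (footprint 19×22.5) is included at this height (area 427.50 mm²); the cube at (-4, 6.5) does not reach this height (z outside [5, 16]); Merging all regions: the 2 present regions are separate (no shared area or edge), so areas and boundary lengths simply add and each stays a separate island — area = 446.91 mm²; the 16.5×26 cube at (10.5, -2.5) contributes its full rectangle (area 429.00 mm²); Merging all regions: the regions partially overlap — summed areas 875.91 mm² minus the doubly-counted overlap 346.50 mm² gives 529.41 mm² — area = 529.41 mm². So its area = 529.41 mm². Layer 15 is larger (529.41 vs 427.50 mm²).

layer 15 (z = 4.8 mm)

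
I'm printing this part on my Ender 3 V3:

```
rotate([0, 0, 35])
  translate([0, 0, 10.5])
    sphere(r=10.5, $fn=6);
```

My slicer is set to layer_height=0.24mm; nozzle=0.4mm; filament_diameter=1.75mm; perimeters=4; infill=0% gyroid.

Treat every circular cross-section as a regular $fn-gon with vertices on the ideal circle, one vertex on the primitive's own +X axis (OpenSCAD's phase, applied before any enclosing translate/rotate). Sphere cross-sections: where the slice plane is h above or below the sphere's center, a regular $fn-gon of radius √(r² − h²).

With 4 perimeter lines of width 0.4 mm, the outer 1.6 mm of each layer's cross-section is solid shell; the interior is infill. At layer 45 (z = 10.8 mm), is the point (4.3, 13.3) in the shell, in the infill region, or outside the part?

outside

At z = 10.8 mm: the r=10.5 sphere slices to a regular 6-gon of circumradius 10.496 (√(r²−h²) with h=0.3 from center); (rotated 35° about Z; rotation is an isometry so areas/perimeters/island counts are preserved). Overall, the cross-section is a single solid region. Undo the 35° rotation: the query point maps to (11.151, 8.428) in the un-rotated model frame. The nearest boundary edge runs (10.50, 0.00)→(5.25, 9.09); distance from the point to it = 4.78 mm. The point is not inside any of the regions above, so it lies outside the cross-section (4.78 mm from the nearest boundary).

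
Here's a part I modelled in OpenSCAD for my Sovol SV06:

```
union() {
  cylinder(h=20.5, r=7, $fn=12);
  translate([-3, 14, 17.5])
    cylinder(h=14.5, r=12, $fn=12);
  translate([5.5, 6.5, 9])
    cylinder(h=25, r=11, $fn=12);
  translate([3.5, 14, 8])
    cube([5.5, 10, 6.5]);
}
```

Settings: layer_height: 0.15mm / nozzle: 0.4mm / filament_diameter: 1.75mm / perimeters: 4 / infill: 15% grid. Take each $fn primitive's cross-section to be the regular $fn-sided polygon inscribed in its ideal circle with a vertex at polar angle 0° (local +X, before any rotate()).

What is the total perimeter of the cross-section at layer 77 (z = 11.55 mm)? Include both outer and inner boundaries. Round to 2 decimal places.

At z = 11.55 mm: the cylinder: section is a regular 12-gon, circumradius r=7 (perimeter = 2·12·7.000·sin(180°/12) = 43.48 mm); the cylinder at (-3, 14) does not reach this height (z outside [17.5, 32]); the r=11 cylinder at (5.5, 6.5) contributes a regular 12-gon of circumradius 11 (perimeter = 2·12·11.000·sin(180°/12) = 68.33 mm); the 5.5×10 cube at (3.5, 14) contributes its full rectangle (perimeter 31.00 mm); Taking the union: the regions partially overlap (shared area 110.38 mm²), so the edge portions inside another operand are dropped and the merged outline is re-measured after clipping — boundary = 89.85 mm. Overall, the cross-section is a single solid region. Total boundary length (outer) = 89.85 mm.

89.85 mm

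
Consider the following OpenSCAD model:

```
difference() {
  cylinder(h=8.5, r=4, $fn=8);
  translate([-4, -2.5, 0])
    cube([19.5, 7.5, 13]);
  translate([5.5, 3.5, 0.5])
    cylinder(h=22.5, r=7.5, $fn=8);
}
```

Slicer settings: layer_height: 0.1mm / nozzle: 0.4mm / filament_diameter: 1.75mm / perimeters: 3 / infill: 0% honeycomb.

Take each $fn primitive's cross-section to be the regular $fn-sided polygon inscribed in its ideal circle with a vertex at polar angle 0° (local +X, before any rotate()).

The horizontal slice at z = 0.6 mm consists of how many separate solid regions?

1

At z = 0.6 mm: the r=4 cylinder gives a regular 8-gon of circumradius 4 (constant along its height); the cube at (-4, -2.5) is present — its section is the full 19.5×7.5 rectangle; the r=7.5 cylinder at (5.5, 3.5) contributes a regular 8-gon of circumradius 7.5; Subtracting the remaining from the first: starting from the r=4 cylinder, the 19.5×7.5 cube at (-4, -2.5) partially overlaps it — only the 40.04 mm² overlap (of its 146.25 mm²) is removed, clipping the outline; the r=7.5 cylinder at (5.5, 3.5) partially overlaps it — only the 0.21 mm² overlap (of its 159.10 mm²) is removed, clipping the outline — 1 connected region. The result has 1 disconnected region.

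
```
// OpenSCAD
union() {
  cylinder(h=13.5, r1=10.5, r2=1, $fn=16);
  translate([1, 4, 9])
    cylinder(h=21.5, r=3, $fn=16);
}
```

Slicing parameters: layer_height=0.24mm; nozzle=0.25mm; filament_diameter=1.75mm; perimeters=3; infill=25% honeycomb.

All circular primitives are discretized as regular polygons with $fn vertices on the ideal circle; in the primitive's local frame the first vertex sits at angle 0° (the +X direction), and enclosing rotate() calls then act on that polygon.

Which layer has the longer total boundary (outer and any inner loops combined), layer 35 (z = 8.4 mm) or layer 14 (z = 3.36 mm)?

layer 14 (z = 3.36 mm)

Layer 35 (z = 8.4): the cone: at t=0.622 of its height the radius interpolates to r₁+(r₂−r₁)t = 4.589, giving a regular 16-gon of that circumradius (perimeter = 2·16·4.589·sin(180°/16) = 28.65 mm); the cylinder at (1, 4) is not intersected at this z (z outside [9, 30.5]); Combining (union): only the cone is present, so the union is just that shape — boundary = 28.65 mm. So its perimeter = 28.65 mm. Layer 14 (z = 3.36): the cone: at t=0.249 of its height the radius interpolates to r₁+(r₂−r₁)t = 8.136, giving a regular 16-gon of that circumradius (perimeter = 2·16·8.136·sin(180°/16) = 50.79 mm); the cylinder at (1, 4) does not reach this height (z outside [9, 30.5]); Taking the union: only the cone is present, so the union is just that shape — boundary = 50.79 mm. So its perimeter = 50.79 mm. Layer 14 is larger (50.79 vs 28.65 mm).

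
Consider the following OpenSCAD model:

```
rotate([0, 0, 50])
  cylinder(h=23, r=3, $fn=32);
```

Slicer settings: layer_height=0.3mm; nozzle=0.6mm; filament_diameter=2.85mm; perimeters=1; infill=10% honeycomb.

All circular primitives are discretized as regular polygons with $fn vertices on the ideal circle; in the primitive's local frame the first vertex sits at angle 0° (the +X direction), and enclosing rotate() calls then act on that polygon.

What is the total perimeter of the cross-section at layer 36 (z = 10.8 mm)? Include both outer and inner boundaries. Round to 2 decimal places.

18.82 mm

At z = 10.8 mm: the cylinder: section is a regular 32-gon, circumradius r=3 (perimeter = 2·32·3.000·sin(180°/32) = 18.82 mm); (rotated 50° about Z; rotation is an isometry so areas/perimeters/island counts are preserved). Overall, the cross-section is a single solid region. Total boundary length (outer) = 18.82 mm.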